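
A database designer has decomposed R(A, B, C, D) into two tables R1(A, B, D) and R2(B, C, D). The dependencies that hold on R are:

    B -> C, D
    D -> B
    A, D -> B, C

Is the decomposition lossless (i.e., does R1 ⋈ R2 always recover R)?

Common attributes: R1 ∩ R2 = {B, D}.
Closure of {B, D}: B → C, D applies, adding C. So (B, D)⁺ = {B, C, D}.
This closure contains every attribute of R2, so R1 ∩ R2 → R2. The join is lossless.

Yes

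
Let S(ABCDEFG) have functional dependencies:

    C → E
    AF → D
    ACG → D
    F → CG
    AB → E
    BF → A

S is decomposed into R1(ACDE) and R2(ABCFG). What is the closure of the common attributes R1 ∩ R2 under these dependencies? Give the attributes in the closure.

ACE

R1 ∩ R2 = {AC}.
C → E applies, adding E
Closure: {ACE}.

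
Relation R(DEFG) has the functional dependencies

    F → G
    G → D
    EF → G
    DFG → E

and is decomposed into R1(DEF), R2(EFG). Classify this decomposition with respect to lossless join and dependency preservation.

Lossless test: (EF)⁺ = {DEFG}, which contains all of one fragment — lossless.
Dependency preservation: the restricted closure of {G} across the fragments never reaches {D}, so G → D cannot be enforced without a join — not preserved.

lossless but not dependency-preserving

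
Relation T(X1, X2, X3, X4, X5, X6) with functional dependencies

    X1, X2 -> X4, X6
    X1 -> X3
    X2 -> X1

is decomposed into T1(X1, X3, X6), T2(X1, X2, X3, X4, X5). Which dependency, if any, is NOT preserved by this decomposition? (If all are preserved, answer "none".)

Check X1, X2 → X4, X6: no single fragment contains all of {X1, X2, X4, X6}, and the restricted closure of {X1, X2} across the fragments never reaches {X4, X6}.
X1 → X3 is preserved.
X2 → X1 is preserved.

X1, X2 -> X4, X6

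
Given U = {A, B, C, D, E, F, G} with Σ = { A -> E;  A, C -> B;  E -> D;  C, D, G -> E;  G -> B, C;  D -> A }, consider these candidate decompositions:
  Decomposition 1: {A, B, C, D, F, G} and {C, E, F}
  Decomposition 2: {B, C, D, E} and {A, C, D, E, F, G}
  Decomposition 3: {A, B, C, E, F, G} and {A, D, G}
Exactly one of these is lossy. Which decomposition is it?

Decomposition 1

Decomposition 1: common = {C, F}, closure = {C, F} → lossy.
Decomposition 2: common = {C, D, E}, closure = {A, B, C, D, E} → lossless.
Decomposition 3: common = {A, G}, closure = {A, B, C, D, E, G} → lossless.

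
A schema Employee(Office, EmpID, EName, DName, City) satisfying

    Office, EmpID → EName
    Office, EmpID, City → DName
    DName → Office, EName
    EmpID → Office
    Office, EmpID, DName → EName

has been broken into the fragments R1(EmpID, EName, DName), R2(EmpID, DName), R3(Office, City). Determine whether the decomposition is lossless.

Chase test. Columns are Office, EmpID, EName, DName, City; row i has aⱼ where attribute j ∈ Ri, else bᵢⱼ.
Initial tableau (one row per fragment):
  row 1: b11 a2 a3 a4 b15
  row 2: b21 a2 b23 a4 b25
  row 3: a1 b32 b33 b34 a5
Rows 1 and 2 agree on DName; apply DName→Office, EName and equate their Office, EName entries.
No row becomes fully distinguished — the join is lossy.

No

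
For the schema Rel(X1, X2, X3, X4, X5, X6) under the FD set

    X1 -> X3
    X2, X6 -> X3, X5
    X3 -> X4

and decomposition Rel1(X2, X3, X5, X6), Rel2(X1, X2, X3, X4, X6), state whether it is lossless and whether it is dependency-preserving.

Lossless test: (X2, X3, X6)⁺ = {X2, X3, X4, X5, X6}, which contains all of one fragment — lossless.
Dependency preservation: every FD's attributes lie within a single fragment, so each can be enforced locally — preserved.

lossless and dependency-preserving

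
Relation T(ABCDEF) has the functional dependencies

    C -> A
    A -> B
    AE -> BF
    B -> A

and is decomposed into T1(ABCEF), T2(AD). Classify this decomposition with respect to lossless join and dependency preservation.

Lossless test: (A)⁺ = {AB}, which is a superkey of neither fragment — lossy.
Dependency preservation: every FD's attributes lie within a single fragment, so each can be enforced locally — preserved.

lossy but dependency-preserving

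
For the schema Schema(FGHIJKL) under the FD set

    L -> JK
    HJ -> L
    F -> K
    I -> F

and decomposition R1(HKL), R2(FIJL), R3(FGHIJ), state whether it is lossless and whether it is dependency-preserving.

lossless but not dependency-preserving

Lossless test (chase): Rows 1 and 2 agree on L; apply L→JK and equate their JK entries. Rows 1 and 3 agree on HJ; apply HJ→L and equate their L entries. Rows 2 and 3 agree on F; apply F→K and equate their K entries. Row 3 is now all distinguished symbols — the join is lossless.
Dependency preservation: the restricted closure of {HJ} across the fragments never reaches {L}, so HJ → L cannot be enforced without a join — not preserved.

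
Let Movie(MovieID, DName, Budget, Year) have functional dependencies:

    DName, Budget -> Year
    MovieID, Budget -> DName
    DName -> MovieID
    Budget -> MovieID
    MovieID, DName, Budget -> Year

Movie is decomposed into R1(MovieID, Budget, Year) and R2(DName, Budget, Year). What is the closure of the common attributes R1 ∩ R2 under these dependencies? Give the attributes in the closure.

MovieID, DName, Budget, Year

R1 ∩ R2 = {Budget, Year}.
Budget → MovieID applies, adding MovieID
MovieID, Budget → DName applies, adding DName
Closure: {MovieID, DName, Budget, Year}.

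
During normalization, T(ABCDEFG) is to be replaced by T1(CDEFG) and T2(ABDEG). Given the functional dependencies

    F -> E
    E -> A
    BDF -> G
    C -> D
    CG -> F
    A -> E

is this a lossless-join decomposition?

No

Common attributes: T1 ∩ T2 = {DEG}.
Closure of {DEG}: E → A applies, adding A. So (DEG)⁺ = {ADEG}.
The closure contains neither all of T1 = {CDEFG} nor all of T2 = {ABDEG}, so the common attributes are not a superkey of either fragment. The join is lossy.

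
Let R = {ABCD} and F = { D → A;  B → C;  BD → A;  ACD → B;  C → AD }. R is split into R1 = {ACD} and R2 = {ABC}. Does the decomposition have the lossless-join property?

Common attributes: R1 ∩ R2 = {AC}.
Closure of {AC}: C → AD applies, adding D; ACD → B applies, adding B. So (AC)⁺ = {ABCD}.
This closure contains every attribute of R1, so R1 ∩ R2 → R1. The join is lossless.

Yes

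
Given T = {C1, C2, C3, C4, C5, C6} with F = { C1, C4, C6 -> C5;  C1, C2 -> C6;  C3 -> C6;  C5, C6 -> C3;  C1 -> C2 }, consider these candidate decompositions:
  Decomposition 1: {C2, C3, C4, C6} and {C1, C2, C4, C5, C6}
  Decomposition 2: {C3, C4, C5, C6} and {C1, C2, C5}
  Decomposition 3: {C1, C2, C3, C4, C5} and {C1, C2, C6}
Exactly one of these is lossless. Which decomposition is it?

Decomposition 3

Decomposition 1: common = {C2, C4, C6}, closure = {C2, C4, C6} → lossy.
Decomposition 2: common = {C5}, closure = {C5} → lossy.
Decomposition 3: common = {C1, C2}, closure = {C1, C2, C6} → lossless.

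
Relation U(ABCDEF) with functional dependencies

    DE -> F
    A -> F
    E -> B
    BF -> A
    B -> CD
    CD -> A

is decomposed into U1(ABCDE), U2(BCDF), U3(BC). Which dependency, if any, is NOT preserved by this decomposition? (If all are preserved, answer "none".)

Check A → F: no single fragment contains all of {AF}, and the restricted closure of {A} across the fragments never reaches {F}.
DE → F is preserved.
E → B is preserved.
BF → A is preserved.
B → CD is preserved.
CD → A is preserved.

A -> F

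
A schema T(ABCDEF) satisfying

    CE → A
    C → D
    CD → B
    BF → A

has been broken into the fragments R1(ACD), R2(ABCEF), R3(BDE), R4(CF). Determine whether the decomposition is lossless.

Chase test. Columns are ABCDEF; row i has aⱼ where attribute j ∈ Ri, else bᵢⱼ.
Initial tableau (one row per fragment):
  row 1: a1 b12 a3 a4 b15 b16
  row 2: a1 a2 a3 b24 a5 a6
  row 3: b31 a2 b33 a4 a5 b36
  row 4: b41 b42 a3 b44 b45 a6
Rows 1 and 2 agree on C; apply C→D and equate their D entries.
Rows 1 and 4 agree on C; apply C→D and equate their D entries.
Rows 1 and 2 agree on CD; apply CD→B and equate their B entries.
Rows 1 and 4 agree on CD; apply CD→B and equate their B entries.
Rows 2 and 4 agree on BF; apply BF→A and equate their A entries.
Row 2 is now all distinguished symbols — the join is lossless.

Yes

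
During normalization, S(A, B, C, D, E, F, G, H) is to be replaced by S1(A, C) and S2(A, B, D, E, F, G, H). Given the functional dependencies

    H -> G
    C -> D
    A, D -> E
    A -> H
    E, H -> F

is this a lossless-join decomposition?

No

Common attributes: S1 ∩ S2 = {A}.
Closure of {A}: A → H applies, adding H; H → G applies, adding G. So (A)⁺ = {A, G, H}.
The closure contains neither all of S1 = {A, C} nor all of S2 = {A, B, D, E, F, G, H}, so the common attributes are not a superkey of either fragment. The join is lossy.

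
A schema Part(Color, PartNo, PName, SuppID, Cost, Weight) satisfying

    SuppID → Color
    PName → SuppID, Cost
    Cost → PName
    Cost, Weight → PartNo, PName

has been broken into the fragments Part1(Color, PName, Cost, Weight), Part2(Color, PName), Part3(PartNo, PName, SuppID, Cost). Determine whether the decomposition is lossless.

Chase test. Columns are Color, PartNo, PName, SuppID, Cost, Weight; row i has aⱼ where attribute j ∈ Parti, else bᵢⱼ.
Initial tableau (one row per fragment):
  row 1: a1 b12 a3 b14 a5 a6
  row 2: a1 b22 a3 b24 b25 b26
  row 3: b31 a2 a3 a4 a5 b36
Rows 1 and 2 agree on PName; apply PName→SuppID, Cost and equate their SuppID, Cost entries.
Rows 1 and 3 agree on PName; apply PName→SuppID, Cost and equate their SuppID, Cost entries.
Rows 1 and 3 agree on SuppID; apply SuppID→Color and equate their Color entries.
No row becomes fully distinguished — the join is lossy.

No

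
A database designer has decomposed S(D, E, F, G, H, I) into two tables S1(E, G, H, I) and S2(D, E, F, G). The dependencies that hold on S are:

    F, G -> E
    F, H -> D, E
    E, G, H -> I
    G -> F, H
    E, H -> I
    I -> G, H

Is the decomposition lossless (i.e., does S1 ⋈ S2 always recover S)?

Common attributes: S1 ∩ S2 = {E, G}.
Closure of {E, G}: G → F, H applies, adding F, H; E, H → I applies, adding I; F, H → D, E applies, adding D. So (E, G)⁺ = {D, E, F, G, H, I}.
This closure contains every attribute of S1, so S1 ∩ S2 → S1. The join is lossless.

Yes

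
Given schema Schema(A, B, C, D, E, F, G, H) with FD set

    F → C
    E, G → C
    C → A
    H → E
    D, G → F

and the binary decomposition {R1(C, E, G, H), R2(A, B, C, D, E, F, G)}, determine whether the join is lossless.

Common attributes: R1 ∩ R2 = {C, E, G}.
Closure of {C, E, G}: C → A applies, adding A. So (C, E, G)⁺ = {A, C, E, G}.
The closure contains neither all of R1 = {C, E, G, H} nor all of R2 = {A, B, C, D, E, F, G}, so the common attributes are not a superkey of either fragment. The join is lossy.

No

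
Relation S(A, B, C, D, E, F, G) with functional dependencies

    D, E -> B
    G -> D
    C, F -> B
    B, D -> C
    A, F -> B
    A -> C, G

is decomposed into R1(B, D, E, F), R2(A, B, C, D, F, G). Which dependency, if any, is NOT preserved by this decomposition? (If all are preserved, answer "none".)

D, E → B lies within R1.
G → D lies within R2.
C, F → B lies within R2.
B, D → C lies within R2.
A, F → B lies within R2.
A → C, G lies within R2.
Every dependency is enforceable on the fragments, so the decomposition is dependency-preserving.

none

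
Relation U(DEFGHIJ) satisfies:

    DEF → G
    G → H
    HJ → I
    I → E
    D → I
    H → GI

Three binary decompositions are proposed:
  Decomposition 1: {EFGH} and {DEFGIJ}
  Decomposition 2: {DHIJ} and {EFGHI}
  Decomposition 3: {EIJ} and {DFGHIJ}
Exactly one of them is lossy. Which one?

Decomposition 2

Decomposition 1: common = {EFG}, closure = {EFGHI} → lossless.
Decomposition 2: common = {HI}, closure = {EGHI} → lossy.
Decomposition 3: common = {IJ}, closure = {EIJ} → lossless.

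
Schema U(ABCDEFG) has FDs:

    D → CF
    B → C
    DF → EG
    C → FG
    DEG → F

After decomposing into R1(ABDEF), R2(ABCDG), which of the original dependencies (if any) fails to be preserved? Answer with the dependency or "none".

Check C → FG: no single fragment contains all of {CFG}, and the restricted closure of {C} across the fragments never reaches {FG}.
D → CF is preserved.
B → C is preserved.
DF → EG is preserved.
DEG → F is preserved.

C → FG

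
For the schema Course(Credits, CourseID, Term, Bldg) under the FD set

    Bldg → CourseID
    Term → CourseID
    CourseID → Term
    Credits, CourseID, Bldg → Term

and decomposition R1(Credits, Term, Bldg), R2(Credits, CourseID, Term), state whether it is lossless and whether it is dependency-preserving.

lossless and dependency-preserving

Lossless test: (Credits, Term)⁺ = {Credits, CourseID, Term}, which contains all of one fragment — lossless.
Dependency preservation: Bldg → CourseID; Credits, CourseID, Bldg → Term are not contained in any single fragment, but the restricted closure of each left-hand side across the fragments still reaches the right-hand side; the remaining FDs each lie inside some fragment. All dependencies are preserved.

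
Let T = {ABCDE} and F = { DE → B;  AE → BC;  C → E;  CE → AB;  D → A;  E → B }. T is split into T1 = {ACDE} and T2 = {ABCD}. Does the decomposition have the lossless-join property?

Common attributes: T1 ∩ T2 = {ACD}.
Closure of {ACD}: C → E applies, adding E; CE → AB applies, adding B. So (ACD)⁺ = {ABCDE}.
This closure contains every attribute of T1, so T1 ∩ T2 → T1. The join is lossless.

Yes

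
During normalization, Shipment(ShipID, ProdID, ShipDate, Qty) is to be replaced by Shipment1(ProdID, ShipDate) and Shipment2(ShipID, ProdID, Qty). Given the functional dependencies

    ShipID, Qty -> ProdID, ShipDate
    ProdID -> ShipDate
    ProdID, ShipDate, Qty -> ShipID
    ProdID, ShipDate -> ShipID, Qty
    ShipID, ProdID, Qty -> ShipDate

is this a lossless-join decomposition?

Yes

Common attributes: Shipment1 ∩ Shipment2 = {ProdID}.
Closure of {ProdID}: ProdID → ShipDate applies, adding ShipDate; ProdID, ShipDate → ShipID, Qty applies, adding ShipID, Qty. So (ProdID)⁺ = {ShipID, ProdID, ShipDate, Qty}.
This closure contains every attribute of Shipment1, so Shipment1 ∩ Shipment2 → Shipment1. The join is lossless.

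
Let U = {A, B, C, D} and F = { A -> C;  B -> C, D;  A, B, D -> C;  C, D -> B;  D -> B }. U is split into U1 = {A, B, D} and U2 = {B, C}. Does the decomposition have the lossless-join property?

Yes

Common attributes: U1 ∩ U2 = {B}.
Closure of {B}: B → C, D applies, adding C, D. So (B)⁺ = {B, C, D}.
This closure contains every attribute of U2, so U1 ∩ U2 → U2. The join is lossless.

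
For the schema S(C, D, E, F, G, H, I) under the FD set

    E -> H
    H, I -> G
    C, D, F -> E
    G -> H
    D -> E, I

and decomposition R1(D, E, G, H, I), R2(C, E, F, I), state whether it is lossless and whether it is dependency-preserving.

lossy but dependency-preserving

Lossless test: (E, I)⁺ = {E, G, H, I}, which is a superkey of neither fragment — lossy.
Dependency preservation: C, D, F → E is not contained in any single fragment, but the restricted closure of its left-hand side across the fragments still reaches the right-hand side; the remaining FDs each lie inside some fragment. All dependencies are preserved.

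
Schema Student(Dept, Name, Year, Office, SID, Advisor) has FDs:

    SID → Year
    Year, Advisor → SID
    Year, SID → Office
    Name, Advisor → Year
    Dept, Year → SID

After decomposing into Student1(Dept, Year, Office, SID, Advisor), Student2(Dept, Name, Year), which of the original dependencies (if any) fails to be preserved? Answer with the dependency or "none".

Name, Advisor → Year

Check Name, Advisor → Year: no single fragment contains all of {Name, Year, Advisor}, and the restricted closure of {Name, Advisor} across the fragments never reaches {Year}.
SID → Year is preserved.
Year, Advisor → SID is preserved.
Year, SID → Office is preserved.
Dept, Year → SID is preserved.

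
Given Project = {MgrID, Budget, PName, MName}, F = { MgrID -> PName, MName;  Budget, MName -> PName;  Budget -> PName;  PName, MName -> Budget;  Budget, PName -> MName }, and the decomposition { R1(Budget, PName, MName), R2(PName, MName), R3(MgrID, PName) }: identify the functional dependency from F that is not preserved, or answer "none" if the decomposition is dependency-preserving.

MgrID -> PName, MName

Check MgrID → PName, MName: no single fragment contains all of {MgrID, PName, MName}, and the restricted closure of {MgrID} across the fragments never reaches {PName, MName}.
Budget, MName → PName is preserved.
Budget → PName is preserved.
PName, MName → Budget is preserved.
Budget, PName → MName is preserved.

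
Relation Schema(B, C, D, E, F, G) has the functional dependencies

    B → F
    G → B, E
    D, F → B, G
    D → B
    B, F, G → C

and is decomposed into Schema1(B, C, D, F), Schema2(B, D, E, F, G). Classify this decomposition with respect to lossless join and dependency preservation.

lossless but not dependency-preserving

Lossless test: (B, D, F)⁺ = {B, C, D, E, F, G}, which contains all of one fragment — lossless.
Dependency preservation: the restricted closure of {B, F, G} across the fragments never reaches {C}, so B, F, G → C cannot be enforced without a join — not preserved.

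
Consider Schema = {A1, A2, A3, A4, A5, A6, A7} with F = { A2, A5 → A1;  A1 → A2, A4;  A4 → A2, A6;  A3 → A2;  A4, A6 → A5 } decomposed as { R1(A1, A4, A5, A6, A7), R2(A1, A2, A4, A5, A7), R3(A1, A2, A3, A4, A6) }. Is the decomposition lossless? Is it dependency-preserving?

Lossless test (chase): Rows 1 and 2 agree on A1; apply A1→A2, A4 and equate their A2, A4 entries. Rows 1 and 2 agree on A4; apply A4→A2, A6 and equate their A2, A6 entries. Rows 1 and 3 agree on A4, A6; apply A4, A6→A5 and equate their A5 entries. No row becomes fully distinguished — the join is lossy.
Dependency preservation: every FD's attributes lie within a single fragment, so each can be enforced locally — preserved.

lossy but dependency-preserving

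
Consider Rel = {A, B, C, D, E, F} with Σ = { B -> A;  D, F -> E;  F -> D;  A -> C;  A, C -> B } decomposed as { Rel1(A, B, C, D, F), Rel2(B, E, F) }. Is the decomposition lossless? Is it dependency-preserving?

lossless and dependency-preserving

Lossless test: (B, F)⁺ = {A, B, C, D, E, F}, which contains all of one fragment — lossless.
Dependency preservation: D, F → E is not contained in any single fragment, but the restricted closure of its left-hand side across the fragments still reaches the right-hand side; the remaining FDs each lie inside some fragment. All dependencies are preserved.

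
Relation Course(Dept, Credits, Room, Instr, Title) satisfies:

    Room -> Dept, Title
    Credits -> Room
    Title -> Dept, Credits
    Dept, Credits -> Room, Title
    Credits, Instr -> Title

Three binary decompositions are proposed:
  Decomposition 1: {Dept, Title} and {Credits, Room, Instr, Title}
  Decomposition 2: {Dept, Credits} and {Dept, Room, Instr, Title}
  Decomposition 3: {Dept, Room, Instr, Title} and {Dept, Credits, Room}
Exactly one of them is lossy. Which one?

Decomposition 1: common = {Title}, closure = {Dept, Credits, Room, Title} → lossless.
Decomposition 2: common = {Dept}, closure = {Dept} → lossy.
Decomposition 3: common = {Dept, Room}, closure = {Dept, Credits, Room, Title} → lossless.

Decomposition 2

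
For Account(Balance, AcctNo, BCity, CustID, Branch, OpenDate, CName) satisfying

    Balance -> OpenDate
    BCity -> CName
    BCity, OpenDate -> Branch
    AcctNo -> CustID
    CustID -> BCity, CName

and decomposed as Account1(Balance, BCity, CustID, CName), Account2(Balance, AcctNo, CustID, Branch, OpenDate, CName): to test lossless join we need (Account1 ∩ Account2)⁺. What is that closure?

Balance, BCity, CustID, Branch, OpenDate, CName

Account1 ∩ Account2 = {Balance, CustID, CName}.
Balance → OpenDate applies, adding OpenDate
CustID → BCity, CName applies, adding BCity
BCity, OpenDate → Branch applies, adding Branch
Closure: {Balance, BCity, CustID, Branch, OpenDate, CName}.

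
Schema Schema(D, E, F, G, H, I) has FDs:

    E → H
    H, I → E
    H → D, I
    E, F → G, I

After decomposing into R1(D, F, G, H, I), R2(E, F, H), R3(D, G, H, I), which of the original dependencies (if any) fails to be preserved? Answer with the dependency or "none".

none

E → H lies within R2.
H, I → E: restricted closure across fragments reaches E.
H → D, I lies within R1.
E, F → G, I: restricted closure across fragments reaches G, I.
Every dependency is enforceable on the fragments, so the decomposition is dependency-preserving.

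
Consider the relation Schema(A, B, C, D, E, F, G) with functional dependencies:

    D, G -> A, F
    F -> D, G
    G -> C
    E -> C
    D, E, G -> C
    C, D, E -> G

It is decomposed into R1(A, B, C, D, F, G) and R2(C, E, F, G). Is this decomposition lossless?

Common attributes: R1 ∩ R2 = {C, F, G}.
Closure of {C, F, G}: F → D, G applies, adding D; D, G → A, F applies, adding A. So (C, F, G)⁺ = {A, C, D, F, G}.
The closure contains neither all of R1 = {A, B, C, D, F, G} nor all of R2 = {C, E, F, G}, so the common attributes are not a superkey of either fragment. The join is lossy.

No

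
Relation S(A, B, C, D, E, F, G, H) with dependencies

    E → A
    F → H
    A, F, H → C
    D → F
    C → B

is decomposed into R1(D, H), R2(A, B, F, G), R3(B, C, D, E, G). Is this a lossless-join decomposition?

No

Chase test. Columns are A, B, C, D, E, F, G, H; row i has aⱼ where attribute j ∈ Ri, else bᵢⱼ.
Initial tableau (one row per fragment):
  row 1: b11 b12 b13 a4 b15 b16 b17 a8
  row 2: a1 a2 b23 b24 b25 a6 a7 b28
  row 3: b31 a2 a3 a4 a5 b36 a7 b38
Rows 1 and 3 agree on D; apply D→F and equate their F entries.
Rows 1 and 3 agree on F; apply F→H and equate their H entries.
No row becomes fully distinguished — the join is lossy.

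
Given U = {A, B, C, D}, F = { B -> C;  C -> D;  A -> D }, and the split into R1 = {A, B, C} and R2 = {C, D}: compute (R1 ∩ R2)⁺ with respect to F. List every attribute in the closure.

C, D

R1 ∩ R2 = {C}.
C → D applies, adding D
Closure: {C, D}.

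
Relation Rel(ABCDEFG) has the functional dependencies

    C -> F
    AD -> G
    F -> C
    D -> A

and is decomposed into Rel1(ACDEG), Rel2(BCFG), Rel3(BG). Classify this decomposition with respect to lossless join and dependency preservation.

lossy but dependency-preserving

Lossless test (chase): Rows 1 and 2 agree on C; apply C→F and equate their F entries. No row becomes fully distinguished — the join is lossy.
Dependency preservation: every FD's attributes lie within a single fragment, so each can be enforced locally — preserved.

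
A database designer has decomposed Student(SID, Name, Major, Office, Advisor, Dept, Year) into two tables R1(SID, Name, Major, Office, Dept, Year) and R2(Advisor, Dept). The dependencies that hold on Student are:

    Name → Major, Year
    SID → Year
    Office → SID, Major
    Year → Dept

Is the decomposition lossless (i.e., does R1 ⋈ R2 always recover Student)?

Common attributes: R1 ∩ R2 = {Dept}.
No dependency enlarges {Dept}, so (Dept)⁺ = {Dept}.
The closure contains neither all of R1 = {SID, Name, Major, Office, Dept, Year} nor all of R2 = {Advisor, Dept}, so the common attributes are not a superkey of either fragment. The join is lossy.

No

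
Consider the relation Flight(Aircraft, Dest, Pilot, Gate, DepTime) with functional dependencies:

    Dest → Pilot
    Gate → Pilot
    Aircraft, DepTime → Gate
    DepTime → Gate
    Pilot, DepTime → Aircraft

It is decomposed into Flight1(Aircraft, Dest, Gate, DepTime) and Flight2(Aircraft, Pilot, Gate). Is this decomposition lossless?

Yes

Common attributes: Flight1 ∩ Flight2 = {Aircraft, Gate}.
Closure of {Aircraft, Gate}: Gate → Pilot applies, adding Pilot. So (Aircraft, Gate)⁺ = {Aircraft, Pilot, Gate}.
This closure contains every attribute of Flight2, so Flight1 ∩ Flight2 → Flight2. The join is lossless.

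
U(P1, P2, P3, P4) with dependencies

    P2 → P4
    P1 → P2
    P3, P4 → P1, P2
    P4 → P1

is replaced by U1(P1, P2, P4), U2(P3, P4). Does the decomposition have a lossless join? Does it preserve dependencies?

Lossless test: (P4)⁺ = {P1, P2, P4}, which contains all of one fragment — lossless.
Dependency preservation: P3, P4 → P1, P2 is not contained in any single fragment, but the restricted closure of its left-hand side across the fragments still reaches the right-hand side; the remaining FDs each lie inside some fragment. All dependencies are preserved.

lossless and dependency-preserving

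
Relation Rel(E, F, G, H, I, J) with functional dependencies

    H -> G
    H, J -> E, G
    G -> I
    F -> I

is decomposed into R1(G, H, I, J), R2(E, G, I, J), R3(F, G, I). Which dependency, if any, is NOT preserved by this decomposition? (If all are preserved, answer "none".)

Check H, J → E, G: no single fragment contains all of {E, G, H, J}, and the restricted closure of {H, J} across the fragments never reaches {E, G}.
H → G is preserved.
G → I is preserved.
F → I is preserved.

H, J -> E, G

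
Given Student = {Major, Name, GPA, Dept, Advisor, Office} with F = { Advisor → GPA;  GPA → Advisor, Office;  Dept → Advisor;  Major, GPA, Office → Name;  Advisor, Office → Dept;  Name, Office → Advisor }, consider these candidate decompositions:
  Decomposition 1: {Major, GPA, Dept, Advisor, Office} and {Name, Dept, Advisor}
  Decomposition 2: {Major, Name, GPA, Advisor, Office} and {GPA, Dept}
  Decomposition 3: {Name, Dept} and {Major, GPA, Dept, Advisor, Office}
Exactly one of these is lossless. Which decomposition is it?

Decomposition 2

Decomposition 1: common = {Dept, Advisor}, closure = {GPA, Dept, Advisor, Office} → lossy.
Decomposition 2: common = {GPA}, closure = {GPA, Dept, Advisor, Office} → lossless.
Decomposition 3: common = {Dept}, closure = {GPA, Dept, Advisor, Office} → lossy.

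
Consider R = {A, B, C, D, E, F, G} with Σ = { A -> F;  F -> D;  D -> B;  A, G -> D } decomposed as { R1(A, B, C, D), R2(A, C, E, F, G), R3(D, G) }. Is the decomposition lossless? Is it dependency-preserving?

Lossless test (chase): Rows 1 and 2 agree on A; apply A→F and equate their F entries. Rows 1 and 2 agree on F; apply F→D and equate their D entries. Rows 1 and 2 agree on D; apply D→B and equate their B entries. Rows 1 and 3 agree on D; apply D→B and equate their B entries. Row 2 is now all distinguished symbols — the join is lossless.
Dependency preservation: the restricted closure of {F} across the fragments never reaches {D}, so F → D cannot be enforced without a join — not preserved.

lossless but not dependency-preserving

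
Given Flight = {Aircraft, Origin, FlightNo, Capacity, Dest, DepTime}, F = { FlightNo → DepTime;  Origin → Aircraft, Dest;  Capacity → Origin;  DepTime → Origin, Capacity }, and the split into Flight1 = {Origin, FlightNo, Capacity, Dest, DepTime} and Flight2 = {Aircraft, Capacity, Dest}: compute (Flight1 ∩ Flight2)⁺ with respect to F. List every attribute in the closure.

Flight1 ∩ Flight2 = {Capacity, Dest}.
Capacity → Origin applies, adding Origin
Origin → Aircraft, Dest applies, adding Aircraft
Closure: {Aircraft, Origin, Capacity, Dest}.

Aircraft, Origin, Capacity, Dest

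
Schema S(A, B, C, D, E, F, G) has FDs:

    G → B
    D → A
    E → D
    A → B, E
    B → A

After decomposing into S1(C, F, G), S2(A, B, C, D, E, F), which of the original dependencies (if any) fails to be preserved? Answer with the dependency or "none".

G → B

Check G → B: no single fragment contains all of {B, G}, and the restricted closure of {G} across the fragments never reaches {B}.
D → A is preserved.
E → D is preserved.
A → B, E is preserved.
B → A is preserved.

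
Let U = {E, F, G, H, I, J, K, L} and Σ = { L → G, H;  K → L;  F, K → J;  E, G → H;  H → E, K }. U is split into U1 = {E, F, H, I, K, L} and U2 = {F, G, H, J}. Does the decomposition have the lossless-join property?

Common attributes: U1 ∩ U2 = {F, H}.
Closure of {F, H}: H → E, K applies, adding E, K; K → L applies, adding L; F, K → J applies, adding J; L → G, H applies, adding G. So (F, H)⁺ = {E, F, G, H, J, K, L}.
This closure contains every attribute of U2, so U1 ∩ U2 → U2. The join is lossless.

Yes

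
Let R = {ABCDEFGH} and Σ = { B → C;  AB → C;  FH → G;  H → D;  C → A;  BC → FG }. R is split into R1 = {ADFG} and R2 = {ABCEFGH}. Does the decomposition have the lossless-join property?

No

Common attributes: R1 ∩ R2 = {AFG}.
No dependency enlarges {AFG}, so (AFG)⁺ = {AFG}.
The closure contains neither all of R1 = {ADFG} nor all of R2 = {ABCEFGH}, so the common attributes are not a superkey of either fragment. The join is lossy.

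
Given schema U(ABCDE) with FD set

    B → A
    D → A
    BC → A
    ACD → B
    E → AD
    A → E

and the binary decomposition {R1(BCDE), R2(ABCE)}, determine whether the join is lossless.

Common attributes: R1 ∩ R2 = {BCE}.
Closure of {BCE}: B → A applies, adding A; E → AD applies, adding D. So (BCE)⁺ = {ABCDE}.
This closure contains every attribute of R1, so R1 ∩ R2 → R1. The join is lossless.

Yes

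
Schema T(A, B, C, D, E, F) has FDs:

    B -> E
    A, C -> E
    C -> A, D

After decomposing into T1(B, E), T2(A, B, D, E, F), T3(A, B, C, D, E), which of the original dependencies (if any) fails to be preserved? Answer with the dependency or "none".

B → E lies within T1.
A, C → E lies within T3.
C → A, D lies within T3.
Every dependency is enforceable on the fragments, so the decomposition is dependency-preserving.

none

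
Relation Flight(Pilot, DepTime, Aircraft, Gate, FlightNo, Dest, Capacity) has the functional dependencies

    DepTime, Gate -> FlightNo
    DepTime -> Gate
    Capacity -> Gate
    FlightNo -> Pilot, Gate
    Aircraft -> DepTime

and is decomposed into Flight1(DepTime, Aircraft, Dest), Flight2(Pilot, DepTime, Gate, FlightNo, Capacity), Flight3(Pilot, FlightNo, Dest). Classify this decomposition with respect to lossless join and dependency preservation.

Lossless test (chase): Rows 1 and 2 agree on DepTime; apply DepTime→Gate and equate their Gate entries. Rows 2 and 3 agree on FlightNo; apply FlightNo→Pilot, Gate and equate their Pilot, Gate entries. Rows 1 and 2 agree on DepTime, Gate; apply DepTime, Gate→FlightNo and equate their FlightNo entries. Rows 1 and 2 agree on FlightNo; apply FlightNo→Pilot, Gate and equate their Pilot, Gate entries. No row becomes fully distinguished — the join is lossy.
Dependency preservation: every FD's attributes lie within a single fragment, so each can be enforced locally — preserved.

lossy but dependency-preserving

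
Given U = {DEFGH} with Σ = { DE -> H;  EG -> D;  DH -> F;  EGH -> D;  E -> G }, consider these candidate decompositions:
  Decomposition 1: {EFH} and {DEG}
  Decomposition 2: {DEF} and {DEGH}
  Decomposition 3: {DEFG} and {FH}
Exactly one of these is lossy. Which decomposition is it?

Decomposition 1: common = {E}, closure = {DEFGH} → lossless.
Decomposition 2: common = {DE}, closure = {DEFGH} → lossless.
Decomposition 3: common = {F}, closure = {F} → lossy.

Decomposition 3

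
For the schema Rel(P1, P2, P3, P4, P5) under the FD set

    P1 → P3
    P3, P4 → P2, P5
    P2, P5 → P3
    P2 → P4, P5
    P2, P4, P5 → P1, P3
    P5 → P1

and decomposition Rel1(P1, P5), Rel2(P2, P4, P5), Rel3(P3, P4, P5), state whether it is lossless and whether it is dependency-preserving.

lossless but not dependency-preserving

Lossless test (chase): Rows 1 and 2 agree on P5; apply P5→P1 and equate their P1 entries. Rows 1 and 3 agree on P5; apply P5→P1 and equate their P1 entries. Rows 1 and 2 agree on P1; apply P1→P3 and equate their P3 entries. Rows 1 and 3 agree on P1; apply P1→P3 and equate their P3 entries. Rows 2 and 3 agree on P3, P4; apply P3, P4→P2, P5 and equate their P2, P5 entries. Row 2 is now all distinguished symbols — the join is lossless.
Dependency preservation: the restricted closure of {P1} across the fragments never reaches {P3}, so P1 → P3 cannot be enforced without a join — not preserved.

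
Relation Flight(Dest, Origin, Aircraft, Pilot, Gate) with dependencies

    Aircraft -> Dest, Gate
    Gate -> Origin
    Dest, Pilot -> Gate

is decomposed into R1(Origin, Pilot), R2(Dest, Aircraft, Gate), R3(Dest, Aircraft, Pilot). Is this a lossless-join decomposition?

No

Chase test. Columns are Dest, Origin, Aircraft, Pilot, Gate; row i has aⱼ where attribute j ∈ Ri, else bᵢⱼ.
Initial tableau (one row per fragment):
  row 1: b11 a2 b13 a4 b15
  row 2: a1 b22 a3 b24 a5
  row 3: a1 b32 a3 a4 b35
Rows 2 and 3 agree on Aircraft; apply Aircraft→Dest, Gate and equate their Dest, Gate entries.
Rows 2 and 3 agree on Gate; apply Gate→Origin and equate their Origin entries.
No row becomes fully distinguished — the join is lossy.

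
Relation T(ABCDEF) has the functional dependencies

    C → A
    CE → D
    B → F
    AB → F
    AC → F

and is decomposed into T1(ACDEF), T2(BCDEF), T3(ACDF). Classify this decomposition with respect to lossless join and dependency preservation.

lossless and dependency-preserving

Lossless test (chase): Rows 1 and 2 agree on C; apply C→A and equate their A entries. Row 2 is now all distinguished symbols — the join is lossless.
Dependency preservation: AB → F is not contained in any single fragment, but the restricted closure of its left-hand side across the fragments still reaches the right-hand side; the remaining FDs each lie inside some fragment. All dependencies are preserved.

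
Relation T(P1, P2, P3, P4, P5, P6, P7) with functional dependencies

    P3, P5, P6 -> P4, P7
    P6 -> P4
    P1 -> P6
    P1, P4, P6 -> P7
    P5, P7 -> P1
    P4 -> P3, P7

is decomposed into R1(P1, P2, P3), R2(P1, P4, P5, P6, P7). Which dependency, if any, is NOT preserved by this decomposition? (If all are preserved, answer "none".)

Check P4 → P3, P7: no single fragment contains all of {P3, P4, P7}, and the restricted closure of {P4} across the fragments never reaches {P3, P7}.
P3, P5, P6 → P4, P7 is preserved.
P6 → P4 is preserved.
P1 → P6 is preserved.
P1, P4, P6 → P7 is preserved.
P5, P7 → P1 is preserved.

P4 -> P3, P7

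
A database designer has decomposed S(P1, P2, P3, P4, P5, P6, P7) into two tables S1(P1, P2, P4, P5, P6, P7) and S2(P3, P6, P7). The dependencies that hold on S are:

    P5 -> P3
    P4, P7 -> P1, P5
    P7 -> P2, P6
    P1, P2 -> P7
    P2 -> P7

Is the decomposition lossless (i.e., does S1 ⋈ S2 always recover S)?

Common attributes: S1 ∩ S2 = {P6, P7}.
Closure of {P6, P7}: P7 → P2, P6 applies, adding P2. So (P6, P7)⁺ = {P2, P6, P7}.
The closure contains neither all of S1 = {P1, P2, P4, P5, P6, P7} nor all of S2 = {P3, P6, P7}, so the common attributes are not a superkey of either fragment. The join is lossy.

No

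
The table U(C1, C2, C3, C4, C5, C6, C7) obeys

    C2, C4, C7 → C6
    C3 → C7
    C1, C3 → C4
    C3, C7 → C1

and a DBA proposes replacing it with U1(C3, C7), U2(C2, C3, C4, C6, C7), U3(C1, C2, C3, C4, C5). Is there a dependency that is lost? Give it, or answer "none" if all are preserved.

none

C2, C4, C7 → C6 lies within U2.
C3 → C7 lies within U1.
C1, C3 → C4 lies within U3.
C3, C7 → C1: restricted closure across fragments reaches C1.
Every dependency is enforceable on the fragments, so the decomposition is dependency-preserving.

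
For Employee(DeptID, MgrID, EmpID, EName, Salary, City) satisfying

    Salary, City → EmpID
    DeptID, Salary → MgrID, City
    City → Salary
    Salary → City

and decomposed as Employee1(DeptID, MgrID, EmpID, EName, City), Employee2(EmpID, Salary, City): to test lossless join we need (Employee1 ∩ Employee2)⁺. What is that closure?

EmpID, Salary, City

Employee1 ∩ Employee2 = {EmpID, City}.
City → Salary applies, adding Salary
Closure: {EmpID, Salary, City}.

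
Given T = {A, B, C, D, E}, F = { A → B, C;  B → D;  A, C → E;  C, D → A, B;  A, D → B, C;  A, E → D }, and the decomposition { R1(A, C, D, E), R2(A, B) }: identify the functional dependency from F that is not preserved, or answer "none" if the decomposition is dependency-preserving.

Check B → D: no single fragment contains all of {B, D}, and the restricted closure of {B} across the fragments never reaches {D}.
A → B, C is preserved.
A, C → E is preserved.
C, D → A, B is preserved.
A, D → B, C is preserved.
A, E → D is preserved.

B → D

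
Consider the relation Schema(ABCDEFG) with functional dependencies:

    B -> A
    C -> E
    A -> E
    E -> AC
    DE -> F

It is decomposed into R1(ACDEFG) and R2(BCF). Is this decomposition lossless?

No

Common attributes: R1 ∩ R2 = {CF}.
Closure of {CF}: C → E applies, adding E; E → AC applies, adding A. So (CF)⁺ = {ACEF}.
The closure contains neither all of R1 = {ACDEFG} nor all of R2 = {BCF}, so the common attributes are not a superkey of either fragment. The join is lossy.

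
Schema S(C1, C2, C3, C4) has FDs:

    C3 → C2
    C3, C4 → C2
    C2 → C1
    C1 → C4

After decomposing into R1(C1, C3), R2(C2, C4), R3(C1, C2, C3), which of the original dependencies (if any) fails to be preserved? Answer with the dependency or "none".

C1 → C4

Check C1 → C4: no single fragment contains all of {C1, C4}, and the restricted closure of {C1} across the fragments never reaches {C4}.
C3 → C2 is preserved.
C3, C4 → C2 is preserved.
C2 → C1 is preserved.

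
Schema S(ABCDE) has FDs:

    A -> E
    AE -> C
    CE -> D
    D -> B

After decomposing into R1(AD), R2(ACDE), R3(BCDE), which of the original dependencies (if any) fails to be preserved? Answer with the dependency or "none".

A → E lies within R2.
AE → C lies within R2.
CE → D lies within R2.
D → B lies within R3.
Every dependency is enforceable on the fragments, so the decomposition is dependency-preserving.

none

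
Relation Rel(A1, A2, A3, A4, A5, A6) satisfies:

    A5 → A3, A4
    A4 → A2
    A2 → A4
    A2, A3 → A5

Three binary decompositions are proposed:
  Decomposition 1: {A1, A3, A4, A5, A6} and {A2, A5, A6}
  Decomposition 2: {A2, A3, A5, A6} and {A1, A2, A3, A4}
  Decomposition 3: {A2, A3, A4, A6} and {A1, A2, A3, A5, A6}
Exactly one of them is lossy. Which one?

Decomposition 2

Decomposition 1: common = {A5, A6}, closure = {A2, A3, A4, A5, A6} → lossless.
Decomposition 2: common = {A2, A3}, closure = {A2, A3, A4, A5} → lossy.
Decomposition 3: common = {A2, A3, A6}, closure = {A2, A3, A4, A5, A6} → lossless.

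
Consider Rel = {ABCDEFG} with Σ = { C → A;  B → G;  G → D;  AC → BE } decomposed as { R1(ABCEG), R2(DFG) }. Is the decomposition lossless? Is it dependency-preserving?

lossy but dependency-preserving

Lossless test: (G)⁺ = {DG}, which is a superkey of neither fragment — lossy.
Dependency preservation: every FD's attributes lie within a single fragment, so each can be enforced locally — preserved.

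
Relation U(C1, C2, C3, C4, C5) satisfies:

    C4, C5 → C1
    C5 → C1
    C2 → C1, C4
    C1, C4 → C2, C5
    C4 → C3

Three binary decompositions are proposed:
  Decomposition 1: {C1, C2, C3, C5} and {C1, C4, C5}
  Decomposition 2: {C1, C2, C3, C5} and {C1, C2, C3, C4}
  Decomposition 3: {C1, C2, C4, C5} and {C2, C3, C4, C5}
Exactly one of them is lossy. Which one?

Decomposition 1: common = {C1, C5}, closure = {C1, C5} → lossy.
Decomposition 2: common = {C1, C2, C3}, closure = {C1, C2, C3, C4, C5} → lossless.
Decomposition 3: common = {C2, C4, C5}, closure = {C1, C2, C3, C4, C5} → lossless.

Decomposition 1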